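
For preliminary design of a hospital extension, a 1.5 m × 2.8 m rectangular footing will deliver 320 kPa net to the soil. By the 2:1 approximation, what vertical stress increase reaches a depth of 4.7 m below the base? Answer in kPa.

By the 2:1 method the load spreads at 1 horizontal : 2 vertical, so at depth z the loaded area has grown by z in each plan dimension:
Δσ = qBL/((B+z)(L+z)) = 320×1.5×2.8/((1.5+4.7)(2.8+4.7)) = 28.903 kPa

Δσ_z ≈ 28.9 kPa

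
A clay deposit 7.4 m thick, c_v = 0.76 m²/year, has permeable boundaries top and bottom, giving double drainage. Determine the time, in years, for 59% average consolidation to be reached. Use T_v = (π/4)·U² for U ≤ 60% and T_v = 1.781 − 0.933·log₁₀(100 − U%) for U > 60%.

Drainage path length: H_d = H/2 = 3.7 m (double drainage).
U ≤ 60%: T_v = (π/4)·U² = (π/4)×0.59² = 0.2734.
t = T_v·H_d²/c_v = 0.2734×3.7²/0.76 = 4.925 years.

t ≈ 4.92 years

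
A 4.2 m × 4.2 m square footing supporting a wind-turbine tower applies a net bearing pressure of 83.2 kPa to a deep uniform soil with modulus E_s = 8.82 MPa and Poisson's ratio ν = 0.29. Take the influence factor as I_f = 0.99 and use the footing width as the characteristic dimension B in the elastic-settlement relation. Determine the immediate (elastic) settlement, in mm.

Immediate (elastic) settlement: S_e = q·B·(1−ν²)/E_s · I_f.
E_s = 8.82 MPa = 8820 kPa.
S_e = 83.2 × 4.2 × (1 − 0.29²) / 8820 × 0.99
    = 83.2 × 4.2 × 0.9159 / 8820 × 0.99
    = 0.03592 m = 35.92 mm

S_e ≈ 35.9 mm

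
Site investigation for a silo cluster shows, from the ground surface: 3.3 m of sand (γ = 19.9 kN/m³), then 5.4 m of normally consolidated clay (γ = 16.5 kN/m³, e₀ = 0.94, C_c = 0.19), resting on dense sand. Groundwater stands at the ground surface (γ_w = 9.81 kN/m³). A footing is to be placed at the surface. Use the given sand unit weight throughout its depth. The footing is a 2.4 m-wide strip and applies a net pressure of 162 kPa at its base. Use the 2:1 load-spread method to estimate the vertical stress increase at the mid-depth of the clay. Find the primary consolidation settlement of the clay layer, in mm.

Mid-depth of clay below the ground surface: z = 3.3 + 5.4/2 = 6 m.
Total vertical stress at mid-clay: σ_v = 19.9×3.3 + 16.5×2.7 = 110.22 kPa.
Pore pressure: u = 9.81×(6 − 0) = 58.86 kPa.
Initial effective stress: σ'_0 = σ_v − u = 110.22 − 58.86 = 51.36 kPa.
Stress increase at mid-clay by the 2:1 spreading method:
Δσ = qB/(B+z) = 162×2.4/(2.4+6) = 46.286 kPa
Final effective stress: σ'_f = σ'_0 + Δσ = 51.36 + 46.286 = 97.646 kPa.
Normally consolidated clay, so the full stress increment lies on the virgin compression line:
S_c = C_c·H/(1+e₀)·log₁₀(σ'_f/σ'_0) = 0.19×5.4/(1+0.94)×log₁₀(97.646/51.36)
    = 0.52887 × 0.27903 = 0.1476 m

S_c ≈ 148 mm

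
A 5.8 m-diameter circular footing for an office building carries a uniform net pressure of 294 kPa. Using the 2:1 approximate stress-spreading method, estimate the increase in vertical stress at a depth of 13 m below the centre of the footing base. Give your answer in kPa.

Δσ_z ≈ 28 kPa

By the 2:1 method the load spreads at 1 horizontal : 2 vertical, so at depth z the loaded area has grown by z in each plan dimension:
Δσ ≈ qD²/(D+z)² = 294×5.8²/(5.8+13)² = 27.983 kPa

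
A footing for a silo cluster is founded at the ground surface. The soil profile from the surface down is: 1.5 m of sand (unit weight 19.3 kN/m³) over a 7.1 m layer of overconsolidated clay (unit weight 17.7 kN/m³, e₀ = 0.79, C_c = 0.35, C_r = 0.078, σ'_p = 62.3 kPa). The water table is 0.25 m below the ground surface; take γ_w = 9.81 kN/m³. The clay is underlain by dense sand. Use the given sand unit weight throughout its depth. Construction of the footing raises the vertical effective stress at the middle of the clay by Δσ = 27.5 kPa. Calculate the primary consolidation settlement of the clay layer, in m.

Mid-depth of clay below the ground surface: z = 1.5 + 7.1/2 = 5.05 m.
Total vertical stress at mid-clay: σ_v = 19.3×1.5 + 17.7×3.55 = 91.785 kPa.
Pore pressure: u = 9.81×(5.05 − 0.25) = 47.088 kPa.
Initial effective stress: σ'_0 = σ_v − u = 91.785 − 47.088 = 44.697 kPa.
Final effective stress: σ'_f = 44.697 + 27.5 = 72.197 kPa.
σ'_f = 72.197 > σ'_p = 62.3 kPa, so the stress path crosses the preconsolidation pressure — recompression up to σ'_p, then virgin compression beyond:
S_c = H/(1+e₀)·[C_r·log₁₀(σ'_p/σ'_0) + C_c·log₁₀(σ'_f/σ'_p)]
    = 7.1/1.79 × [0.078×log₁₀(62.3/44.697) + 0.35×log₁₀(72.197/62.3)]
    = 3.9665 × [0.011248 + 0.022411] = 0.1335 m

S_c ≈ 0.134 m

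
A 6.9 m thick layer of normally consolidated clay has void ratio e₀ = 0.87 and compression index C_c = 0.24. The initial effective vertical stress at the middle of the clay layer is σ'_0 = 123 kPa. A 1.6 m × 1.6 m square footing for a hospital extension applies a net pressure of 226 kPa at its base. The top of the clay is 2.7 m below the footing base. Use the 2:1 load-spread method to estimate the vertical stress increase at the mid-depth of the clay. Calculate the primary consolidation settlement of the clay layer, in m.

S_c ≈ 0.029 m

Mid-depth of clay below the footing base: z = 2.7 + 6.9/2 = 6.15 m.
Stress increase at mid-clay by the 2:1 spreading method:
Δσ = qBL/((B+z)(L+z)) = 226×1.6×1.6/((1.6+6.15)(1.6+6.15)) = 9.6326 kPa
Final effective stress: σ'_f = σ'_0 + Δσ = 123 + 9.6326 = 132.63 kPa.
Normally consolidated clay, so the full stress increment lies on the virgin compression line:
S_c = C_c·H/(1+e₀)·log₁₀(σ'_f/σ'_0) = 0.24×6.9/(1+0.87)×log₁₀(132.63/123)
    = 0.88556 × 0.032737 = 0.02899 m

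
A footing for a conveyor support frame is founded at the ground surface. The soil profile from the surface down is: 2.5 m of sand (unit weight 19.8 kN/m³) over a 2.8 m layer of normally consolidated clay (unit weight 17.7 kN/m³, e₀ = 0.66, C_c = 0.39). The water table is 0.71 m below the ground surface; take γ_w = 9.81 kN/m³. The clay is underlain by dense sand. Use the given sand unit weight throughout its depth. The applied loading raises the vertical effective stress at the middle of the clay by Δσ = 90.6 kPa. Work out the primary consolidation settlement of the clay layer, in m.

S_c ≈ 0.324 m

Mid-depth of clay below the ground surface: z = 2.5 + 2.8/2 = 3.9 m.
Total vertical stress at mid-clay: σ_v = 19.8×2.5 + 17.7×1.4 = 74.28 kPa.
Pore pressure: u = 9.81×(3.9 − 0.71) = 31.294 kPa.
Initial effective stress: σ'_0 = σ_v − u = 74.28 − 31.294 = 42.986 kPa.
Final effective stress: σ'_f = σ'_0 + Δσ = 42.986 + 90.6 = 133.59 kPa.
Normally consolidated clay, so the full stress increment lies on the virgin compression line:
S_c = C_c·H/(1+e₀)·log₁₀(σ'_f/σ'_0) = 0.39×2.8/(1+0.66)×log₁₀(133.59/42.986)
    = 0.65783 × 0.49245 = 0.3239 m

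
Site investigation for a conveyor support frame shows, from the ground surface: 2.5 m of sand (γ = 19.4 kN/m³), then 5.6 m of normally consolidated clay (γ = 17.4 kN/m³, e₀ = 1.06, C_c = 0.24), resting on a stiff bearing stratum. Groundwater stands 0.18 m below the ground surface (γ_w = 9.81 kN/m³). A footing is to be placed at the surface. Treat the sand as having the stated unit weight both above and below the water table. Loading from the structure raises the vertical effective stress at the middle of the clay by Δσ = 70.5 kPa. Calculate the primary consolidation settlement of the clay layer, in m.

Mid-depth of clay below the ground surface: z = 2.5 + 5.6/2 = 5.3 m.
Total vertical stress at mid-clay: σ_v = 19.4×2.5 + 17.4×2.8 = 97.22 kPa.
Pore pressure: u = 9.81×(5.3 − 0.18) = 50.227 kPa.
Initial effective stress: σ'_0 = σ_v − u = 97.22 − 50.227 = 46.993 kPa.
Final effective stress: σ'_f = σ'_0 + Δσ = 46.993 + 70.5 = 117.49 kPa.
Normally consolidated clay, so the full stress increment lies on the virgin compression line:
S_c = C_c·H/(1+e₀)·log₁₀(σ'_f/σ'_0) = 0.24×5.6/(1+1.06)×log₁₀(117.49/46.993)
    = 0.65243 × 0.39797 = 0.2596 m

S_c ≈ 0.26 m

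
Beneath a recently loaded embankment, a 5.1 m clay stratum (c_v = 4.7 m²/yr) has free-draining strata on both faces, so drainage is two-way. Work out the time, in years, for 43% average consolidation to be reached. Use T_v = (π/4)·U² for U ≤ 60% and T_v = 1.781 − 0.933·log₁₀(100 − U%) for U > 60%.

t ≈ 0.201 years

Drainage path length: H_d = H/2 = 2.55 m (double drainage).
U ≤ 60%: T_v = (π/4)·U² = (π/4)×0.43² = 0.14522.
t = T_v·H_d²/c_v = 0.14522×2.55²/4.7 = 0.2009 years.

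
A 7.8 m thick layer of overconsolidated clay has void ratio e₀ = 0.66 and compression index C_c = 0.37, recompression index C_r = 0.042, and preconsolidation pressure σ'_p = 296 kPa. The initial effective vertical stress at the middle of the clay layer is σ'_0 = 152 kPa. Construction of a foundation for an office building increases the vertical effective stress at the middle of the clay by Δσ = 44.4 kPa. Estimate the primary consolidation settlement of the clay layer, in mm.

Final effective stress: σ'_f = 152 + 44.4 = 196.4 kPa.
σ'_f = 196.4 ≤ σ'_p = 296 kPa, so the clay remains overconsolidated and only the recompression index applies:
S_c = C_r·H/(1+e₀)·log₁₀(σ'_f/σ'_0) = 0.042×7.8/1.66×log₁₀(196.4/152)
    = 0.19735 × 0.1113 = 0.02197 m

S_c ≈ 22 mm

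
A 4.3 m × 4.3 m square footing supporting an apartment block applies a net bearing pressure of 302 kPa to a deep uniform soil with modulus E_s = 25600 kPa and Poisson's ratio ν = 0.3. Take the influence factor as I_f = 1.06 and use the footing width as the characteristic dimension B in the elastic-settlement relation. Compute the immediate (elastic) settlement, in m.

Immediate (elastic) settlement: S_e = q·B·(1−ν²)/E_s · I_f.
S_e = 302 × 4.3 × (1 − 0.3²) / 25600 × 1.06
    = 302 × 4.3 × 0.91 / 25600 × 1.06
    = 0.04893 m

S_e ≈ 0.0489 m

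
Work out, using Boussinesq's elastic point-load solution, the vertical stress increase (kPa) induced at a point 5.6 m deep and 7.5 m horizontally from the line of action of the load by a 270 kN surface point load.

Boussinesq vertical stress below a point load on an elastic half-space:
Δσ_z = 3P/(2πz²) · [1 + (r/z)²]^(−5/2)
r/z = 7.5/5.6 = 1.3393; [1+(r/z)²]^(−5/2) = 0.076658.
Δσ_z = 3×270/(2π×5.6²) × 0.076658 = 4.1108 × 0.076658 = 0.3151 kPa

Δσ_z ≈ 0.315 kPa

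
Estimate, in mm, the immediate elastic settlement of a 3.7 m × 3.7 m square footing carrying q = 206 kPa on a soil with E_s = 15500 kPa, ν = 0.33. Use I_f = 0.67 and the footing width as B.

Immediate (elastic) settlement: S_e = q·B·(1−ν²)/E_s · I_f.
S_e = 206 × 3.7 × (1 − 0.33²) / 15500 × 0.67
    = 206 × 3.7 × 0.8911 / 15500 × 0.67
    = 0.02936 m = 29.36 mm

S_e ≈ 29.4 mm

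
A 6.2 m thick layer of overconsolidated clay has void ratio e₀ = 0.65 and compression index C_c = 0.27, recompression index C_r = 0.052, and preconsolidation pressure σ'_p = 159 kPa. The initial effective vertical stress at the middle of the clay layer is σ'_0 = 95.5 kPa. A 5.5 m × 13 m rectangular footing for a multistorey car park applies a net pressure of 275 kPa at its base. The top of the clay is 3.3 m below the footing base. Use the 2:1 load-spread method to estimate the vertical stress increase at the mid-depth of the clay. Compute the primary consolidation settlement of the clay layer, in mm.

S_c ≈ 99.6 mm

Mid-depth of clay below the footing base: z = 3.3 + 6.2/2 = 6.4 m.
Stress increase at mid-clay by the 2:1 spreading method:
Δσ = qBL/((B+z)(L+z)) = 275×5.5×13/((5.5+6.4)(13+6.4)) = 85.171 kPa
Final effective stress: σ'_f = 95.5 + 85.171 = 180.67 kPa.
σ'_f = 180.67 > σ'_p = 159 kPa, so the stress path crosses the preconsolidation pressure — recompression up to σ'_p, then virgin compression beyond:
S_c = H/(1+e₀)·[C_r·log₁₀(σ'_p/σ'_0) + C_c·log₁₀(σ'_f/σ'_p)]
    = 6.2/1.65 × [0.052×log₁₀(159/95.5) + 0.27×log₁₀(180.67/159)]
    = 3.7576 × [0.011512 + 0.014982] = 0.09955 m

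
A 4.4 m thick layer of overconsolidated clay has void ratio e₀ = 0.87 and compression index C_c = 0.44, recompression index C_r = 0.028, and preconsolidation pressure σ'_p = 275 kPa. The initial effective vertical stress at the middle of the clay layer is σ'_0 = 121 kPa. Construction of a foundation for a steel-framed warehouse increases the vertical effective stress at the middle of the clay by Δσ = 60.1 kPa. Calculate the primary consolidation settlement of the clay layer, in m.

S_c ≈ 0.0115 m

Final effective stress: σ'_f = 121 + 60.1 = 181.1 kPa.
σ'_f = 181.1 ≤ σ'_p = 275 kPa, so the clay remains overconsolidated and only the recompression index applies:
S_c = C_r·H/(1+e₀)·log₁₀(σ'_f/σ'_0) = 0.028×4.4/1.87×log₁₀(181.1/121)
    = 0.065881 × 0.17513 = 0.01154 m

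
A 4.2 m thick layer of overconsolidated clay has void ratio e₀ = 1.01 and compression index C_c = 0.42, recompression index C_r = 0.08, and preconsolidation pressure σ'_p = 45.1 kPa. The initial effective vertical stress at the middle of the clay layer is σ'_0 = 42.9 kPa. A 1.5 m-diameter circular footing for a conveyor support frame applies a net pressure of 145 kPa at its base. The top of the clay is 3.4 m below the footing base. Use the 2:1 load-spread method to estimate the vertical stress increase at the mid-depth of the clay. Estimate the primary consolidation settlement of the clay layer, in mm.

S_c ≈ 39.6 mm

Mid-depth of clay below the footing base: z = 3.4 + 4.2/2 = 5.5 m.
Stress increase at mid-clay by the 2:1 spreading method:
Δσ ≈ qD²/(D+z)² = 145×1.5²/(1.5+5.5)² = 6.6582 kPa
Final effective stress: σ'_f = 42.9 + 6.6582 = 49.558 kPa.
σ'_f = 49.558 > σ'_p = 45.1 kPa, so the stress path crosses the preconsolidation pressure — recompression up to σ'_p, then virgin compression beyond:
S_c = H/(1+e₀)·[C_r·log₁₀(σ'_p/σ'_0) + C_c·log₁₀(σ'_f/σ'_p)]
    = 4.2/2.01 × [0.08×log₁₀(45.1/42.9) + 0.42×log₁₀(49.558/45.1)]
    = 2.0896 × [0.0017375 + 0.017194] = 0.03956 m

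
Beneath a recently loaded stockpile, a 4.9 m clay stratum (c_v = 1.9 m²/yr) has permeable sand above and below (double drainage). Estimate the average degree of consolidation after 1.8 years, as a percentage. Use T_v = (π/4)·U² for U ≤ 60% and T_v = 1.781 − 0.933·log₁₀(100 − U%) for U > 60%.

U ≈ 80.1 %

Drainage path length: H_d = H/2 = 2.45 m (double drainage).
T_v = c_v·t/H_d² = 1.9×1.8/2.45² = 0.56976.
T_v = 0.56976 corresponds to the U > 60% branch:
U = 1 − 10^((1.781 − T_v)/0.933)/100 = 0.8013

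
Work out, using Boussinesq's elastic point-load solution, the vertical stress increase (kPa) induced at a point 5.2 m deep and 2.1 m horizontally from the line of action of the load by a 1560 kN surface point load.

Δσ_z ≈ 18.9 kPa

Boussinesq vertical stress below a point load on an elastic half-space:
Δσ_z = 3P/(2πz²) · [1 + (r/z)²]^(−5/2)
r/z = 2.1/5.2 = 0.40385; [1+(r/z)²]^(−5/2) = 0.68543.
Δσ_z = 3×1560/(2π×5.2²) × 0.68543 = 27.546 × 0.68543 = 18.88 kPa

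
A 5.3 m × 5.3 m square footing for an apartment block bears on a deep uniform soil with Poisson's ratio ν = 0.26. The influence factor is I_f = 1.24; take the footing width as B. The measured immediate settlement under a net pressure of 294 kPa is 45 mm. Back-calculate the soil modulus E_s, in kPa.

S_e = q·B·(1−ν²)/E_s · I_f  ⇒  E_s = q·B·(1−ν²)·I_f / S_e.
E_s = 294 × 5.3 × 0.9324 × 1.24 / 0.045 = 40030 kPa

E_s ≈ 40000 kPa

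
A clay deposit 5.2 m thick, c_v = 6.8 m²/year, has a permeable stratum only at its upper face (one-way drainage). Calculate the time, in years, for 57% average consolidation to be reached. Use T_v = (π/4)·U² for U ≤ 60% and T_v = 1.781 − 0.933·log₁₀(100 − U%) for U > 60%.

t ≈ 1.01 years

Drainage path length: H_d = H = 5.2 m (single drainage).
U ≤ 60%: T_v = (π/4)·U² = (π/4)×0.57² = 0.25518.
t = T_v·H_d²/c_v = 0.25518×5.2²/6.8 = 1.015 years.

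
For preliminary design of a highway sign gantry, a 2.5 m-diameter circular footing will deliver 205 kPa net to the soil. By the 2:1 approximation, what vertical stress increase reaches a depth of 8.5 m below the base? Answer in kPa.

By the 2:1 method the load spreads at 1 horizontal : 2 vertical, so at depth z the loaded area has grown by z in each plan dimension:
Δσ ≈ qD²/(D+z)² = 205×2.5²/(2.5+8.5)² = 10.589 kPa

Δσ_z ≈ 10.6 kPa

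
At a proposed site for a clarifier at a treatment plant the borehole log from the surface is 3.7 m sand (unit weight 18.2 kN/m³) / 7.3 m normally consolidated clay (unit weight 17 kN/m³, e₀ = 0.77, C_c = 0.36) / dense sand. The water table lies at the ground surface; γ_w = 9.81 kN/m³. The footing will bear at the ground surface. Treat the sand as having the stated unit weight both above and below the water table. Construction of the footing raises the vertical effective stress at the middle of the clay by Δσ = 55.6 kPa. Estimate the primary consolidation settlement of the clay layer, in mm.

S_c ≈ 437 mm

Mid-depth of clay below the ground surface: z = 3.7 + 7.3/2 = 7.35 m.
Total vertical stress at mid-clay: σ_v = 18.2×3.7 + 17×3.65 = 129.39 kPa.
Pore pressure: u = 9.81×(7.35 − 0) = 72.103 kPa.
Initial effective stress: σ'_0 = σ_v − u = 129.39 − 72.103 = 57.287 kPa.
Final effective stress: σ'_f = σ'_0 + Δσ = 57.287 + 55.6 = 112.89 kPa.
Normally consolidated clay, so the full stress increment lies on the virgin compression line:
S_c = C_c·H/(1+e₀)·log₁₀(σ'_f/σ'_0) = 0.36×7.3/(1+0.77)×log₁₀(112.89/57.287)
    = 1.4847 × 0.2946 = 0.4374 m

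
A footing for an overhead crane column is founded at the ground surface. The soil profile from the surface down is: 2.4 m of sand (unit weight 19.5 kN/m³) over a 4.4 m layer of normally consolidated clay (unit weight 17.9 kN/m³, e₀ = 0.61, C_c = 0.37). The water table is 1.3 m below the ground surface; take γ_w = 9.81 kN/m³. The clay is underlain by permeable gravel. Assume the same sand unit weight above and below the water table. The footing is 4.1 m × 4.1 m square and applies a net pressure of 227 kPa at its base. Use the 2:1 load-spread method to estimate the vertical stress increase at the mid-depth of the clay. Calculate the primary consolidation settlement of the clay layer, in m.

S_c ≈ 0.29 m

Mid-depth of clay below the ground surface: z = 2.4 + 4.4/2 = 4.6 m.
Total vertical stress at mid-clay: σ_v = 19.5×2.4 + 17.9×2.2 = 86.18 kPa.
Pore pressure: u = 9.81×(4.6 − 1.3) = 32.373 kPa.
Initial effective stress: σ'_0 = σ_v − u = 86.18 − 32.373 = 53.807 kPa.
Stress increase at mid-clay by the 2:1 spreading method:
Δσ = qBL/((B+z)(L+z)) = 227×4.1×4.1/((4.1+4.6)(4.1+4.6)) = 50.414 kPa
Final effective stress: σ'_f = σ'_0 + Δσ = 53.807 + 50.414 = 104.22 kPa.
Normally consolidated clay, so the full stress increment lies on the virgin compression line:
S_c = C_c·H/(1+e₀)·log₁₀(σ'_f/σ'_0) = 0.37×4.4/(1+0.61)×log₁₀(104.22/53.807)
    = 1.0112 × 0.28711 = 0.2903 m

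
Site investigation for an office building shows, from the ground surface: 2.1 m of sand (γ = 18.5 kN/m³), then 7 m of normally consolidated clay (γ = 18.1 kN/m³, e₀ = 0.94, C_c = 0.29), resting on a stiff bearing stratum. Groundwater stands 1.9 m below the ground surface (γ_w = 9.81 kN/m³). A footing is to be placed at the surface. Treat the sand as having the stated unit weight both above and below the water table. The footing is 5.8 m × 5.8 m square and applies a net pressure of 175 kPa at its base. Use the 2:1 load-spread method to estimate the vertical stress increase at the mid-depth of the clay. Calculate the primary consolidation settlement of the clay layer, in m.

S_c ≈ 0.238 m

Mid-depth of clay below the ground surface: z = 2.1 + 7/2 = 5.6 m.
Total vertical stress at mid-clay: σ_v = 18.5×2.1 + 18.1×3.5 = 102.2 kPa.
Pore pressure: u = 9.81×(5.6 − 1.9) = 36.297 kPa.
Initial effective stress: σ'_0 = σ_v − u = 102.2 − 36.297 = 65.903 kPa.
Stress increase at mid-clay by the 2:1 spreading method:
Δσ = qBL/((B+z)(L+z)) = 175×5.8×5.8/((5.8+5.6)(5.8+5.6)) = 45.299 kPa
Final effective stress: σ'_f = σ'_0 + Δσ = 65.903 + 45.299 = 111.2 kPa.
Normally consolidated clay, so the full stress increment lies on the virgin compression line:
S_c = C_c·H/(1+e₀)·log₁₀(σ'_f/σ'_0) = 0.29×7/(1+0.94)×log₁₀(111.2/65.903)
    = 1.0464 × 0.2272 = 0.2377 m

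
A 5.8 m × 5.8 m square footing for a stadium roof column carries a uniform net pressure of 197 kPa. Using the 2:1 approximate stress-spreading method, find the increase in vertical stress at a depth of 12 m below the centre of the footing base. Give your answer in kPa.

Δσ_z ≈ 20.9 kPa

By the 2:1 method the load spreads at 1 horizontal : 2 vertical, so at depth z the loaded area has grown by z in each plan dimension:
Δσ = qBL/((B+z)(L+z)) = 197×5.8×5.8/((5.8+12)(5.8+12)) = 20.916 kPa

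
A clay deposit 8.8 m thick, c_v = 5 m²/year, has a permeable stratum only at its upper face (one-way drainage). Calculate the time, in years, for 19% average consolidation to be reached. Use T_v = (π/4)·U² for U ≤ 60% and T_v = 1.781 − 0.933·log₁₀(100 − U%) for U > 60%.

t ≈ 0.439 years

Drainage path length: H_d = H = 8.8 m (single drainage).
U ≤ 60%: T_v = (π/4)·U² = (π/4)×0.19² = 0.028353.
t = T_v·H_d²/c_v = 0.028353×8.8²/5 = 0.4391 years.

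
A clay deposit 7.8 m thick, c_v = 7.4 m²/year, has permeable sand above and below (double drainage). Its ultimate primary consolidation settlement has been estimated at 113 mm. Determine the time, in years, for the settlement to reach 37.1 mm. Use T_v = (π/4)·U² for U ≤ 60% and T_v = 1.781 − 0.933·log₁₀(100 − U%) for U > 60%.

t ≈ 0.174 years

Drainage path length: H_d = H/2 = 3.9 m (double drainage).
U = S(t)/S_ult = 37.1/113 = 0.3283.
U ≤ 60%: T_v = (π/4)·U² = (π/4)×0.32832² = 0.08466.
t = T_v·H_d²/c_v = 0.08466×3.9²/7.4 = 0.174 years.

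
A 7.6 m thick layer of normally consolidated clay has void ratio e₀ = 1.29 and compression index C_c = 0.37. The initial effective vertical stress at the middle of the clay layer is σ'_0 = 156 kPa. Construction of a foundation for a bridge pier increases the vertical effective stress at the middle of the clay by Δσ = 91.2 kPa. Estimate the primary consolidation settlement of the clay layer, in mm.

Final effective stress: σ'_f = σ'_0 + Δσ = 156 + 91.2 = 247.2 kPa.
Normally consolidated clay, so the full stress increment lies on the virgin compression line:
S_c = C_c·H/(1+e₀)·log₁₀(σ'_f/σ'_0) = 0.37×7.6/(1+1.29)×log₁₀(247.2/156)
    = 1.2279 × 0.19992 = 0.2455 m

S_c ≈ 245 mm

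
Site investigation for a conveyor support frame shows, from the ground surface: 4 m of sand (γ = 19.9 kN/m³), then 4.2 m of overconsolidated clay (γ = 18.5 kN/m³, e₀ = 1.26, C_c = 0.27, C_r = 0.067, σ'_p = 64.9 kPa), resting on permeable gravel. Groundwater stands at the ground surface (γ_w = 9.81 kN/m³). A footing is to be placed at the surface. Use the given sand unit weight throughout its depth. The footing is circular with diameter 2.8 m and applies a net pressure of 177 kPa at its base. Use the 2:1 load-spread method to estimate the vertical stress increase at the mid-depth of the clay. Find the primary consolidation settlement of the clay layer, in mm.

S_c ≈ 40.3 mm

Mid-depth of clay below the ground surface: z = 4 + 4.2/2 = 6.1 m.
Total vertical stress at mid-clay: σ_v = 19.9×4 + 18.5×2.1 = 118.45 kPa.
Pore pressure: u = 9.81×(6.1 − 0) = 59.841 kPa.
Initial effective stress: σ'_0 = σ_v − u = 118.45 − 59.841 = 58.609 kPa.
Stress increase at mid-clay by the 2:1 spreading method:
Δσ ≈ qD²/(D+z)² = 177×2.8²/(2.8+6.1)² = 17.519 kPa
Final effective stress: σ'_f = 58.609 + 17.519 = 76.128 kPa.
σ'_f = 76.128 > σ'_p = 64.9 kPa, so the stress path crosses the preconsolidation pressure — recompression up to σ'_p, then virgin compression beyond:
S_c = H/(1+e₀)·[C_r·log₁₀(σ'_p/σ'_0) + C_c·log₁₀(σ'_f/σ'_p)]
    = 4.2/2.26 × [0.067×log₁₀(64.9/58.609) + 0.27×log₁₀(76.128/64.9)]
    = 1.8584 × [0.0029668 + 0.018711] = 0.04029 m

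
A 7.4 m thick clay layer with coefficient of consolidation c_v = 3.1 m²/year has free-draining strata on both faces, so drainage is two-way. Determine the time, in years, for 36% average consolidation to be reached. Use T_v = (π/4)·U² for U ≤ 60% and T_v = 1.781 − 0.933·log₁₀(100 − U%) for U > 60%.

Drainage path length: H_d = H/2 = 3.7 m (double drainage).
U ≤ 60%: T_v = (π/4)·U² = (π/4)×0.36² = 0.10179.
t = T_v·H_d²/c_v = 0.10179×3.7²/3.1 = 0.4495 years.

t ≈ 0.45 years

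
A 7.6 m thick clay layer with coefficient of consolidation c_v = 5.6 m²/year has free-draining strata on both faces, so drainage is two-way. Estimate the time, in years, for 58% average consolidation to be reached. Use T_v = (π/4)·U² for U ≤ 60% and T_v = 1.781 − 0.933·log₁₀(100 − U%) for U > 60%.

t ≈ 0.681 years

Drainage path length: H_d = H/2 = 3.8 m (double drainage).
U ≤ 60%: T_v = (π/4)·U² = (π/4)×0.58² = 0.26421.
t = T_v·H_d²/c_v = 0.26421×3.8²/5.6 = 0.6813 years.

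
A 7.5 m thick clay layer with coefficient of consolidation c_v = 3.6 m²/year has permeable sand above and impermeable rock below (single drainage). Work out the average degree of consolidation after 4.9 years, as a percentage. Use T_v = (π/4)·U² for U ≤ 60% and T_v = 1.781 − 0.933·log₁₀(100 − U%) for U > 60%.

Drainage path length: H_d = H = 7.5 m (single drainage).
T_v = c_v·t/H_d² = 3.6×4.9/7.5² = 0.3136.
T_v = 0.3136 corresponds to the U > 60% branch:
U = 1 − 10^((1.781 − T_v)/0.933)/100 = 0.6261

U ≈ 62.6 %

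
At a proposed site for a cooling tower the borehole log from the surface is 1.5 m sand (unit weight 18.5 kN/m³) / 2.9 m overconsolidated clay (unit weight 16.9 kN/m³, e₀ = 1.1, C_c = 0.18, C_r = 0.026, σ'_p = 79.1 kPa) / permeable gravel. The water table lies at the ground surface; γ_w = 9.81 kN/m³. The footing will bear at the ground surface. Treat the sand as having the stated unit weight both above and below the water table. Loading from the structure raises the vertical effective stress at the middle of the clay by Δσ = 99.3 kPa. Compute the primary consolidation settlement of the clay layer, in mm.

Mid-depth of clay below the ground surface: z = 1.5 + 2.9/2 = 2.95 m.
Total vertical stress at mid-clay: σ_v = 18.5×1.5 + 16.9×1.45 = 52.255 kPa.
Pore pressure: u = 9.81×(2.95 − 0) = 28.94 kPa.
Initial effective stress: σ'_0 = σ_v − u = 52.255 − 28.94 = 23.315 kPa.
Final effective stress: σ'_f = 23.315 + 99.3 = 122.61 kPa.
σ'_f = 122.61 > σ'_p = 79.1 kPa, so the stress path crosses the preconsolidation pressure — recompression up to σ'_p, then virgin compression beyond:
S_c = H/(1+e₀)·[C_r·log₁₀(σ'_p/σ'_0) + C_c·log₁₀(σ'_f/σ'_p)]
    = 2.9/2.1 × [0.026×log₁₀(79.1/23.315) + 0.18×log₁₀(122.61/79.1)]
    = 1.381 × [0.013794 + 0.034263] = 0.06637 m

S_c ≈ 66.4 mm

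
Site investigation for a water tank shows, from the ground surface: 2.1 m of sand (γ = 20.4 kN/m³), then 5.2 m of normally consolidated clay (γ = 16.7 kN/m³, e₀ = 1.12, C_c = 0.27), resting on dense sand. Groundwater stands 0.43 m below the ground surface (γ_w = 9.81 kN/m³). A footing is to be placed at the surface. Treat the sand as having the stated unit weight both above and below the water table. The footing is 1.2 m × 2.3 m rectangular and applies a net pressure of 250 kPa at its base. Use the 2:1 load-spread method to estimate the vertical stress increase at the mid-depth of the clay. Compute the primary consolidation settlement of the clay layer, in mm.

S_c ≈ 91.9 mm

Mid-depth of clay below the ground surface: z = 2.1 + 5.2/2 = 4.7 m.
Total vertical stress at mid-clay: σ_v = 20.4×2.1 + 16.7×2.6 = 86.26 kPa.
Pore pressure: u = 9.81×(4.7 − 0.43) = 41.889 kPa.
Initial effective stress: σ'_0 = σ_v − u = 86.26 − 41.889 = 44.371 kPa.
Stress increase at mid-clay by the 2:1 spreading method:
Δσ = qBL/((B+z)(L+z)) = 250×1.2×2.3/((1.2+4.7)(2.3+4.7)) = 16.707 kPa
Final effective stress: σ'_f = σ'_0 + Δσ = 44.371 + 16.707 = 61.078 kPa.
Normally consolidated clay, so the full stress increment lies on the virgin compression line:
S_c = C_c·H/(1+e₀)·log₁₀(σ'_f/σ'_0) = 0.27×5.2/(1+1.12)×log₁₀(61.078/44.371)
    = 0.66226 × 0.13879 = 0.09192 m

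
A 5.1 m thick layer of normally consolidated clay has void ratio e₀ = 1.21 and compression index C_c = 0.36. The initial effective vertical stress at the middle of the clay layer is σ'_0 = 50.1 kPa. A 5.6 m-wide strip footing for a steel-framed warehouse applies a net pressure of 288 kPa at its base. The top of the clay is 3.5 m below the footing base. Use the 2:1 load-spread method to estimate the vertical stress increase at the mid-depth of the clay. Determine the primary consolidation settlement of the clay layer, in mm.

S_c ≈ 478 mm

Mid-depth of clay below the footing base: z = 3.5 + 5.1/2 = 6.05 m.
Stress increase at mid-clay by the 2:1 spreading method:
Δσ = qB/(B+z) = 288×5.6/(5.6+6.05) = 138.44 kPa
Final effective stress: σ'_f = σ'_0 + Δσ = 50.1 + 138.44 = 188.54 kPa.
Normally consolidated clay, so the full stress increment lies on the virgin compression line:
S_c = C_c·H/(1+e₀)·log₁₀(σ'_f/σ'_0) = 0.36×5.1/(1+1.21)×log₁₀(188.54/50.1)
    = 0.83077 × 0.57557 = 0.4782 m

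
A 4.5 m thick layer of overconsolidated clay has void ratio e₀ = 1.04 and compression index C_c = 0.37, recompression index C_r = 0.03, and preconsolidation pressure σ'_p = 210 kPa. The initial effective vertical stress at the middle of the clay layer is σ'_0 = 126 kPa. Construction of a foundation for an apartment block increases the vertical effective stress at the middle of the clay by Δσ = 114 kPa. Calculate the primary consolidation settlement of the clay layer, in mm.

Final effective stress: σ'_f = 126 + 114 = 240 kPa.
σ'_f = 240 > σ'_p = 210 kPa, so the stress path crosses the preconsolidation pressure — recompression up to σ'_p, then virgin compression beyond:
S_c = H/(1+e₀)·[C_r·log₁₀(σ'_p/σ'_0) + C_c·log₁₀(σ'_f/σ'_p)]
    = 4.5/2.04 × [0.03×log₁₀(210/126) + 0.37×log₁₀(240/210)]
    = 2.2059 × [0.0066555 + 0.021457] = 0.06201 m

S_c ≈ 62 mm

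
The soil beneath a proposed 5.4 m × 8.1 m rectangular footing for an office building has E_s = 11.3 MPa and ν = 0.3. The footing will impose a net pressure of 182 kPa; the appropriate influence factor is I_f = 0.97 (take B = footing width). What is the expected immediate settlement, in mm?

S_e ≈ 76.8 mm

Immediate (elastic) settlement: S_e = q·B·(1−ν²)/E_s · I_f.
E_s = 11.3 MPa = 11300 kPa.
S_e = 182 × 5.4 × (1 − 0.3²) / 11300 × 0.97
    = 182 × 5.4 × 0.91 / 11300 × 0.97
    = 0.07677 m = 76.77 mm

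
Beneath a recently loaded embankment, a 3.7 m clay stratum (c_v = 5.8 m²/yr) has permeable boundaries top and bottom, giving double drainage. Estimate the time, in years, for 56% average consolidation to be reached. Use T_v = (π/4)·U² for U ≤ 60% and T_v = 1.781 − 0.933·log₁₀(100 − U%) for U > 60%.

Drainage path length: H_d = H/2 = 1.85 m (double drainage).
U ≤ 60%: T_v = (π/4)·U² = (π/4)×0.56² = 0.2463.
t = T_v·H_d²/c_v = 0.2463×1.85²/5.8 = 0.1453 years.

t ≈ 0.145 years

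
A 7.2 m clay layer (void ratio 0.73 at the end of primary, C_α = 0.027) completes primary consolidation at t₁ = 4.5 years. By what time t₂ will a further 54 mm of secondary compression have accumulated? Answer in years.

t₂ ≈ 13.6 years

S_s = C_α·H/(1+e_p)·log₁₀(t₂/t₁) ⇒ log₁₀(t₂/t₁) = S_s·(1+e_p)/(C_α·H).
log₁₀(t₂/t₁) = 0.054 × (1+0.73) / (0.027×7.2) = 0.4806
t₂ = t₁ × 10^0.4806 = 4.5 × 3.024 = 13.61 years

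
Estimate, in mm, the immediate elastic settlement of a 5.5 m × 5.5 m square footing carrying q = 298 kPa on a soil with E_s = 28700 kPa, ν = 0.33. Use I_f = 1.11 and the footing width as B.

Immediate (elastic) settlement: S_e = q·B·(1−ν²)/E_s · I_f.
S_e = 298 × 5.5 × (1 − 0.33²) / 28700 × 1.11
    = 298 × 5.5 × 0.8911 / 28700 × 1.11
    = 0.05649 m = 56.49 mm

S_e ≈ 56.5 mm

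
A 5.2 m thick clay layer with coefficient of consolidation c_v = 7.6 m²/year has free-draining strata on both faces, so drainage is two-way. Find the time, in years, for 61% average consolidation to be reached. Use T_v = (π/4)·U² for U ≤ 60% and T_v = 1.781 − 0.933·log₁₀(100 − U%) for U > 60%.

t ≈ 0.264 years

Drainage path length: H_d = H/2 = 2.6 m (double drainage).
U > 60%: T_v = 1.781 − 0.933·log₁₀(100 − 61) = 0.29654.
t = T_v·H_d²/c_v = 0.29654×2.6²/7.6 = 0.2638 years.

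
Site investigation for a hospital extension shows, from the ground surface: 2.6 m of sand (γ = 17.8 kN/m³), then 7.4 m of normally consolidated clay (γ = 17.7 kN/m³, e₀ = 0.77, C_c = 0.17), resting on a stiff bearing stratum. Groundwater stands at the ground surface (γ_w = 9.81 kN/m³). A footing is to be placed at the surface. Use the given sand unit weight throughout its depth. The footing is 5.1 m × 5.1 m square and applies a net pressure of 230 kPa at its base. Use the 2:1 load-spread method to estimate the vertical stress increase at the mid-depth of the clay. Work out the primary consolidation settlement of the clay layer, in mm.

S_c ≈ 202 mm

Mid-depth of clay below the ground surface: z = 2.6 + 7.4/2 = 6.3 m.
Total vertical stress at mid-clay: σ_v = 17.8×2.6 + 17.7×3.7 = 111.77 kPa.
Pore pressure: u = 9.81×(6.3 − 0) = 61.803 kPa.
Initial effective stress: σ'_0 = σ_v − u = 111.77 − 61.803 = 49.967 kPa.
Stress increase at mid-clay by the 2:1 spreading method:
Δσ = qBL/((B+z)(L+z)) = 230×5.1×5.1/((5.1+6.3)(5.1+6.3)) = 46.032 kPa
Final effective stress: σ'_f = σ'_0 + Δσ = 49.967 + 46.032 = 95.999 kPa.
Normally consolidated clay, so the full stress increment lies on the virgin compression line:
S_c = C_c·H/(1+e₀)·log₁₀(σ'_f/σ'_0) = 0.17×7.4/(1+0.77)×log₁₀(95.999/49.967)
    = 0.71073 × 0.28358 = 0.2015 m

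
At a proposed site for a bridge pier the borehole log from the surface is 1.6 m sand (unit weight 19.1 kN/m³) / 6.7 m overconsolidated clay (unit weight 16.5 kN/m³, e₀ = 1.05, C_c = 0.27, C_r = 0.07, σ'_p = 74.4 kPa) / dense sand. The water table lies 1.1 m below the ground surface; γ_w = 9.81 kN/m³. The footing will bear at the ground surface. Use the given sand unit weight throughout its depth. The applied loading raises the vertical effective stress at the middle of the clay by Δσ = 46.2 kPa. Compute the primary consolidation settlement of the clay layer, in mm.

S_c ≈ 134 mm

Mid-depth of clay below the ground surface: z = 1.6 + 6.7/2 = 4.95 m.
Total vertical stress at mid-clay: σ_v = 19.1×1.6 + 16.5×3.35 = 85.835 kPa.
Pore pressure: u = 9.81×(4.95 − 1.1) = 37.769 kPa.
Initial effective stress: σ'_0 = σ_v − u = 85.835 − 37.769 = 48.066 kPa.
Final effective stress: σ'_f = 48.066 + 46.2 = 94.266 kPa.
σ'_f = 94.266 > σ'_p = 74.4 kPa, so the stress path crosses the preconsolidation pressure — recompression up to σ'_p, then virgin compression beyond:
S_c = H/(1+e₀)·[C_r·log₁₀(σ'_p/σ'_0) + C_c·log₁₀(σ'_f/σ'_p)]
    = 6.7/2.05 × [0.07×log₁₀(74.4/48.066) + 0.27×log₁₀(94.266/74.4)]
    = 3.2683 × [0.013281 + 0.027751] = 0.1341 m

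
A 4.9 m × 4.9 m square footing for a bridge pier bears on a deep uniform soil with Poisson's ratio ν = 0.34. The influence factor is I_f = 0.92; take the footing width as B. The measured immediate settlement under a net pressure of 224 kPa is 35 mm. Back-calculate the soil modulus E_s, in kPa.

E_s ≈ 25500 kPa

S_e = q·B·(1−ν²)/E_s · I_f  ⇒  E_s = q·B·(1−ν²)·I_f / S_e.
E_s = 224 × 4.9 × 0.8844 × 0.92 / 0.035 = 25520 kPa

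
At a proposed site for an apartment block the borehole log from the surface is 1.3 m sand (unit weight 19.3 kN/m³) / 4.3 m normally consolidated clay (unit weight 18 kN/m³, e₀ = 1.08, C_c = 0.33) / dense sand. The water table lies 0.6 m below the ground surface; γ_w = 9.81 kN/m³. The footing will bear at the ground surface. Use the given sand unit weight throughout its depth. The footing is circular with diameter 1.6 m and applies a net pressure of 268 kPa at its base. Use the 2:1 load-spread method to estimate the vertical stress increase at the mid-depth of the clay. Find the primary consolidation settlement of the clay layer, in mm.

S_c ≈ 166 mm

Mid-depth of clay below the ground surface: z = 1.3 + 4.3/2 = 3.45 m.
Total vertical stress at mid-clay: σ_v = 19.3×1.3 + 18×2.15 = 63.79 kPa.
Pore pressure: u = 9.81×(3.45 − 0.6) = 27.959 kPa.
Initial effective stress: σ'_0 = σ_v − u = 63.79 − 27.959 = 35.831 kPa.
Stress increase at mid-clay by the 2:1 spreading method:
Δσ ≈ qD²/(D+z)² = 268×1.6²/(1.6+3.45)² = 26.902 kPa
Final effective stress: σ'_f = σ'_0 + Δσ = 35.831 + 26.902 = 62.733 kPa.
Normally consolidated clay, so the full stress increment lies on the virgin compression line:
S_c = C_c·H/(1+e₀)·log₁₀(σ'_f/σ'_0) = 0.33×4.3/(1+1.08)×log₁₀(62.733/35.831)
    = 0.68221 × 0.24324 = 0.1659 m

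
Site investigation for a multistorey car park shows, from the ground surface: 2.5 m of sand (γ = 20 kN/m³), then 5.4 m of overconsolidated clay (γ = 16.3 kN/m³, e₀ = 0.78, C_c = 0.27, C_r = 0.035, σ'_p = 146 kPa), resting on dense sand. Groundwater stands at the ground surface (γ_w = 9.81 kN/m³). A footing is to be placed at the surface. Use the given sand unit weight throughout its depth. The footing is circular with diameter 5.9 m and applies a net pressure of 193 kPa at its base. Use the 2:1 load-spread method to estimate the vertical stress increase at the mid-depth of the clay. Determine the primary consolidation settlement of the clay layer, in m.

Mid-depth of clay below the ground surface: z = 2.5 + 5.4/2 = 5.2 m.
Total vertical stress at mid-clay: σ_v = 20×2.5 + 16.3×2.7 = 94.01 kPa.
Pore pressure: u = 9.81×(5.2 − 0) = 51.012 kPa.
Initial effective stress: σ'_0 = σ_v − u = 94.01 − 51.012 = 42.998 kPa.
Stress increase at mid-clay by the 2:1 spreading method:
Δσ ≈ qD²/(D+z)² = 193×5.9²/(5.9+5.2)² = 54.527 kPa
Final effective stress: σ'_f = 42.998 + 54.527 = 97.525 kPa.
σ'_f = 97.525 ≤ σ'_p = 146 kPa, so the clay remains overconsolidated and only the recompression index applies:
S_c = C_r·H/(1+e₀)·log₁₀(σ'_f/σ'_0) = 0.035×5.4/1.78×log₁₀(97.525/42.998)
    = 0.10618 × 0.35567 = 0.03776 m

S_c ≈ 0.0378 m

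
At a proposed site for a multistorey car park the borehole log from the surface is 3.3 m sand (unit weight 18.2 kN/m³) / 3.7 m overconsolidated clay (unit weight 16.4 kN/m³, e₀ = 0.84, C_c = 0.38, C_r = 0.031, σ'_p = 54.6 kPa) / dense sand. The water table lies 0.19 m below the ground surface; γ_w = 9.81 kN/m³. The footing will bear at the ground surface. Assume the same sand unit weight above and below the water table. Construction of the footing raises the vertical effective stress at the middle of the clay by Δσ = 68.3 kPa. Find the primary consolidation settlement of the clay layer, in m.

S_c ≈ 0.24 m

Mid-depth of clay below the ground surface: z = 3.3 + 3.7/2 = 5.15 m.
Total vertical stress at mid-clay: σ_v = 18.2×3.3 + 16.4×1.85 = 90.4 kPa.
Pore pressure: u = 9.81×(5.15 − 0.19) = 48.658 kPa.
Initial effective stress: σ'_0 = σ_v − u = 90.4 − 48.658 = 41.742 kPa.
Final effective stress: σ'_f = 41.742 + 68.3 = 110.04 kPa.
σ'_f = 110.04 > σ'_p = 54.6 kPa, so the stress path crosses the preconsolidation pressure — recompression up to σ'_p, then virgin compression beyond:
S_c = H/(1+e₀)·[C_r·log₁₀(σ'_p/σ'_0) + C_c·log₁₀(σ'_f/σ'_p)]
    = 3.7/1.84 × [0.031×log₁₀(54.6/41.742) + 0.38×log₁₀(110.04/54.6)]
    = 2.0109 × [0.0036152 + 0.11566] = 0.2399 m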